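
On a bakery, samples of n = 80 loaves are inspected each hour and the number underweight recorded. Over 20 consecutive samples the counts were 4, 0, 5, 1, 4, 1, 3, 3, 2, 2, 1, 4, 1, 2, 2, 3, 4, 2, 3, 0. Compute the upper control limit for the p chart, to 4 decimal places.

0.0860

p̄ = Σdᵢ / (k·n) = 47 / (20 × 80) = 0.02937
UCL = p̄ + 3·√(p̄(1−p̄)/n) = 0.02937 + 3 × √(0.02937×0.97062/80) = 0.02937 + 3 × 0.01888 = 0.08601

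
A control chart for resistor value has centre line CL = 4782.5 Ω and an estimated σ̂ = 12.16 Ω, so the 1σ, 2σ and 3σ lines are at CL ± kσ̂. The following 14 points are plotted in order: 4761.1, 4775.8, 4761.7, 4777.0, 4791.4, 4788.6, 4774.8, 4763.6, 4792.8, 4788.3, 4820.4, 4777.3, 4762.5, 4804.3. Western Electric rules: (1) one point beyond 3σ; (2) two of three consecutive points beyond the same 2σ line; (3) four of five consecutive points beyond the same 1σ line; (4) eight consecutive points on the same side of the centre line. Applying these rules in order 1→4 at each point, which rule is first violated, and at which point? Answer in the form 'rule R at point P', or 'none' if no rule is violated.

rule 1 at point 11

Zone of each point (C = within 1σ̂, B = 1σ̂–2σ̂, A = 2σ̂–3σ̂, * = beyond 3σ̂; sign = side of CL): 1:-B, 2:-C, 3:-B, 4:-C, 5:+C, 6:+C, 7:-C, 8:-B, 9:+C, 10:+C, 11:+*, 12:-C, 13:-B, 14:+B
Rule 1 (one point beyond the 3σ limits) is satisfied at point 11.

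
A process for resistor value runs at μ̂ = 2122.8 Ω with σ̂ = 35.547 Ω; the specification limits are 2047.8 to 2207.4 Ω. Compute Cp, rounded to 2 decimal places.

0.75

Cp = (USL − LSL) / (6σ̂) = (2207.4 − 2047.8) / (6 × 35.547) = 159.6000 / 213.2820 = 0.7483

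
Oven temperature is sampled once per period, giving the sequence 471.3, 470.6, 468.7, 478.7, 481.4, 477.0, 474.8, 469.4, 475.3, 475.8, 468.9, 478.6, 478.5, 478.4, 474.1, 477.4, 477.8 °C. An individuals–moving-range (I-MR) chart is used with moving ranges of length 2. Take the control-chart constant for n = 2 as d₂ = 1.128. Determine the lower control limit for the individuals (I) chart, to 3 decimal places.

465.376

X̄ = (471.3 + 470.6 + 468.7 + 478.7 + 481.4 + 477.0 + 474.8 + 469.4 + 475.3 + 475.8 + 468.9 + 478.6 + 478.5 + 478.4 + 474.1 + 477.4 + 477.8) / 17 = 475.1000
Moving ranges: 0.7, 1.9, 10.0, 2.7, 4.4, 2.2, 5.4, 5.9, 0.5, 6.9, 9.7, 0.1, 0.1, 4.3, 3.3, 0.4; M̄R̄ = 58.5000 / 16 = 3.6562
LCL = X̄ − 3·M̄R̄/d₂ = 475.1000 − 3 × 3.6562 / 1.128 = 465.3759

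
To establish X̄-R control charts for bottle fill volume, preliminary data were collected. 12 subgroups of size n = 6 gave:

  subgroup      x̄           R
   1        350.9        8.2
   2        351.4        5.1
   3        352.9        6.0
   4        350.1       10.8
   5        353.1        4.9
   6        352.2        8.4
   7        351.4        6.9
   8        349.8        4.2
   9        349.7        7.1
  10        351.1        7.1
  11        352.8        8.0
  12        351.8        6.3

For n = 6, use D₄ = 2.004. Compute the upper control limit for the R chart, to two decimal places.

R̄ = (8.2 + 5.1 + 6.0 + 10.8 + 4.9 + 8.4 + 6.9 + 4.2 + 7.1 + 7.1 + 8.0 + 6.3) / 12 = 83.0000 / 12 = 6.9167
UCL_R = D₄·R̄ = 2.004 × 6.9167 = 13.8610

13.86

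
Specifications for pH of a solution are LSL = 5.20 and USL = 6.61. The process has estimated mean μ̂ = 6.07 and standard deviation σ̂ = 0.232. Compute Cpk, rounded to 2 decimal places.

0.78

Cpu = (USL − μ̂) / (3σ̂) = (6.61 − 6.07) / (3 × 0.232) = 0.7759; Cpl = (μ̂ − LSL) / (3σ̂) = (6.07 − 5.20) / (3 × 0.232) = 1.2500; Cpk = min(Cpu, Cpl) = 0.7759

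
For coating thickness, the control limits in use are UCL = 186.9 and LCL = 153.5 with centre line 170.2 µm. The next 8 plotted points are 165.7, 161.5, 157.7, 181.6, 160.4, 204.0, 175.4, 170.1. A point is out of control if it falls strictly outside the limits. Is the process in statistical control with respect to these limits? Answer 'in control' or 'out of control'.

out of control

Compare each point to [153.5, 186.9]: sample 6 = 204.0 > UCL.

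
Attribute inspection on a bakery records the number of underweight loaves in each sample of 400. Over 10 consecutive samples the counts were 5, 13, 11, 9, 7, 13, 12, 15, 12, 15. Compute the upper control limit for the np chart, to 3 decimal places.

p̄ = Σdᵢ / (k·n) = 112 / (10 × 400) = 0.02800
UCL = np̄ + 3·√(np̄(1−p̄)) = 11.2000 + 3 × √(11.2000×0.97200) = 11.2000 + 3 × 3.2995 = 21.0984

21.098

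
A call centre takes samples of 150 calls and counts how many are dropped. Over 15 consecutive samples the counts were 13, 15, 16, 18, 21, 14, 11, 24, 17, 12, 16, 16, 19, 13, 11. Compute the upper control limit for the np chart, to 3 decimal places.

p̄ = Σdᵢ / (k·n) = 236 / (15 × 150) = 0.10489
UCL = np̄ + 3·√(np̄(1−p̄)) = 15.7333 + 3 × √(15.7333×0.89511) = 15.7333 + 3 × 3.7527 = 26.9916

26.992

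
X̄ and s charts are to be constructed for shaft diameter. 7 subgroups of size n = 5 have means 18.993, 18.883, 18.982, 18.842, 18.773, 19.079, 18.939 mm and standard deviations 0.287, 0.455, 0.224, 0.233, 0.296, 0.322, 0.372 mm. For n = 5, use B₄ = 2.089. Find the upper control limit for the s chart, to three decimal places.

s̄ = (0.287 + 0.455 + 0.224 + 0.233 + 0.296 + 0.322 + 0.372) / 7 = 0.3127
UCL_s = B₄·s̄ = 2.089 × 0.3127 = 0.6533

0.653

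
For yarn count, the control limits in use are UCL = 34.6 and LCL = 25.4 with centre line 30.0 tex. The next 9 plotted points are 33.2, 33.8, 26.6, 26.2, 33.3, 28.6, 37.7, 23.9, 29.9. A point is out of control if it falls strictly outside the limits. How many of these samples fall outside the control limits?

2

Compare each point to [25.4, 34.6]: sample 7 = 37.7 > UCL; sample 8 = 23.9 < LCL.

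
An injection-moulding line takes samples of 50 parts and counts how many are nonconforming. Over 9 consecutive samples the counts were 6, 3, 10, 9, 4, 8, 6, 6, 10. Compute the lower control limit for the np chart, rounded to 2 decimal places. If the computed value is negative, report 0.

p̄ = Σdᵢ / (k·n) = 62 / (9 × 50) = 0.13778
LCL = np̄ − 3·√(np̄(1−p̄)) = 6.8889 − 3 × 2.4372 = -0.4226 → 0 (negative, so LCL = 0)

0.00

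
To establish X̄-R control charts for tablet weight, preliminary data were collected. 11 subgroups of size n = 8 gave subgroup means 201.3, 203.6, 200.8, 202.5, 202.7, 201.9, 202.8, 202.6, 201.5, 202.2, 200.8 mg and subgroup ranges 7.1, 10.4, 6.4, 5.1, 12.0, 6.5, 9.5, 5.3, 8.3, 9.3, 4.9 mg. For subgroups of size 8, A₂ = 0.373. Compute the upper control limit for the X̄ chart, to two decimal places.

X̄̄ = (201.3 + 203.6 + 200.8 + 202.5 + 202.7 + 201.9 + 202.8 + 202.6 + 201.5 + 202.2 + 200.8) / 11 = 2222.7000 / 11 = 202.0636
R̄ = (7.1 + 10.4 + 6.4 + 5.1 + 12.0 + 6.5 + 9.5 + 5.3 + 8.3 + 9.3 + 4.9) / 11 = 84.8000 / 11 = 7.7091
UCL = X̄̄ + A₂·R̄ = 202.0636 + 0.373 × 7.7091 = 204.9391

204.94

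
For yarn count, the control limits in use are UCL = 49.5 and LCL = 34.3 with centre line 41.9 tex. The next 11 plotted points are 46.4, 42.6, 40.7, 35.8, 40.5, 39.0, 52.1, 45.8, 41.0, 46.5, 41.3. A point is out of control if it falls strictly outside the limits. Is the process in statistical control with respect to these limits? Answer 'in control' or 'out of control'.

Compare each point to [34.3, 49.5]: sample 7 = 52.1 > UCL.

out of control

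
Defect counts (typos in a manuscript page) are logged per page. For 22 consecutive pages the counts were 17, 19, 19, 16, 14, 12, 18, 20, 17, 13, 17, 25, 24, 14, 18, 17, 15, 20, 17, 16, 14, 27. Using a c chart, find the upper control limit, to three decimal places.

c̄ = (17 + 19 + 19 + 16 + 14 + 12 + 18 + 20 + 17 + 13 + 17 + 25 + 24 + 14 + 18 + 17 + 15 + 20 + 17 + 16 + 14 + 27) / 22 = 389 / 22 = 17.6818
UCL = c̄ + 3√c̄ = 17.6818 + 3 × √17.6818 = 17.6818 + 3 × 4.2050 = 30.2967

30.297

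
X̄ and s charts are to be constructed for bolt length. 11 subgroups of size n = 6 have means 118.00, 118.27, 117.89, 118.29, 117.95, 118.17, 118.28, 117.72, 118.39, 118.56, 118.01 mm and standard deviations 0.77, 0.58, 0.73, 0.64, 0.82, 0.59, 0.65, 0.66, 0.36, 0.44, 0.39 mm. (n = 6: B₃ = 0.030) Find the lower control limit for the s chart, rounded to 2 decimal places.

0.02

s̄ = (0.77 + 0.58 + 0.73 + 0.64 + 0.82 + 0.59 + 0.65 + 0.66 + 0.36 + 0.44 + 0.39) / 11 = 0.6027
LCL_s = B₃·s̄ = 0.030 × 0.6027 = 0.0181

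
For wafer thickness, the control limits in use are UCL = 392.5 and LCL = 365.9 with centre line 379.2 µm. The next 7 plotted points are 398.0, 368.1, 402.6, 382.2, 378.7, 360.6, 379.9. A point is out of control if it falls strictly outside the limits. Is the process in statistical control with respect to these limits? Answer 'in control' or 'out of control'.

Compare each point to [365.9, 392.5]: sample 1 = 398.0 > UCL; sample 3 = 402.6 > UCL; sample 6 = 360.6 < LCL.

out of control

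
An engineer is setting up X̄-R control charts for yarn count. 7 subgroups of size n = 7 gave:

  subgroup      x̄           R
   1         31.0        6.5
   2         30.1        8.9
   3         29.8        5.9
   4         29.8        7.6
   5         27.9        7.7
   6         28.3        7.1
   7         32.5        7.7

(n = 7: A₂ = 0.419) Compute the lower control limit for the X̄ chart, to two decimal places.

26.84

X̄̄ = (31.0 + 30.1 + 29.8 + 29.8 + 27.9 + 28.3 + 32.5) / 7 = 209.4000 / 7 = 29.9143
R̄ = (6.5 + 8.9 + 5.9 + 7.6 + 7.7 + 7.1 + 7.7) / 7 = 51.4000 / 7 = 7.3429
LCL = X̄̄ − A₂·R̄ = 29.9143 − 0.419 × 7.3429 = 26.8376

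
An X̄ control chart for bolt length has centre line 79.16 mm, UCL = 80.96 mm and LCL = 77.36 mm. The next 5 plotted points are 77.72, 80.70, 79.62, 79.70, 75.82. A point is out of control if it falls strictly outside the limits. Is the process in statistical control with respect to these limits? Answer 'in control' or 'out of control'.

out of control

Compare each point to [77.36, 80.96]: sample 5 = 75.82 < LCL.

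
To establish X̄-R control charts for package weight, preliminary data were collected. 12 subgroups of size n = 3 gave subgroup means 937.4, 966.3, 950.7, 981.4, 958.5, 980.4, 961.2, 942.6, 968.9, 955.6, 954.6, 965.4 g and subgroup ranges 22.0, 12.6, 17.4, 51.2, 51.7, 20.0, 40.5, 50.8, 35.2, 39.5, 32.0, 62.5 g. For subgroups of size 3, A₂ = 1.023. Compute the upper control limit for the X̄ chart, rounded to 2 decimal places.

997.37

X̄̄ = (937.4 + 966.3 + 950.7 + 981.4 + 958.5 + 980.4 + 961.2 + 942.6 + 968.9 + 955.6 + 954.6 + 965.4) / 12 = 11523.0000 / 12 = 960.2500
R̄ = (22.0 + 12.6 + 17.4 + 51.2 + 51.7 + 20.0 + 40.5 + 50.8 + 35.2 + 39.5 + 32.0 + 62.5) / 12 = 435.4000 / 12 = 36.2833
UCL = X̄̄ + A₂·R̄ = 960.2500 + 1.023 × 36.2833 = 997.3678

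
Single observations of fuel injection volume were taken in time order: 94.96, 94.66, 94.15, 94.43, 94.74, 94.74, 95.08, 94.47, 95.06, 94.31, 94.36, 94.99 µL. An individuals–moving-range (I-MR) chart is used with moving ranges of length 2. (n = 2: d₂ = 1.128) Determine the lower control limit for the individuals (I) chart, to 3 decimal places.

X̄ = (94.96 + 94.66 + 94.15 + 94.43 + 94.74 + 94.74 + 95.08 + 94.47 + 95.06 + 94.31 + 94.36 + 94.99) / 12 = 94.6625
Moving ranges: 0.30, 0.51, 0.28, 0.31, 0.00, 0.34, 0.61, 0.59, 0.75, 0.05, 0.63; M̄R̄ = 4.3700 / 11 = 0.3973
LCL = X̄ − 3·M̄R̄/d₂ = 94.6625 − 3 × 0.3973 / 1.128 = 93.6059

93.606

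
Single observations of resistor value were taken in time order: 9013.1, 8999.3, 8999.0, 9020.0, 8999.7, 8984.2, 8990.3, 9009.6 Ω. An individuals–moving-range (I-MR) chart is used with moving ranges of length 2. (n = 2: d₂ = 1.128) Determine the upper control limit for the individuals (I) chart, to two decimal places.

9038.49

X̄ = (9013.1 + 8999.3 + 8999.0 + 9020.0 + 8999.7 + 8984.2 + 8990.3 + 9009.6) / 8 = 9001.9000
Moving ranges: 13.8, 0.3, 21.0, 20.3, 15.5, 6.1, 19.3; M̄R̄ = 96.3000 / 7 = 13.7571
UCL = X̄ + 3·M̄R̄/d₂ = 9001.9000 + 3 × 13.7571 / 1.128 = 9038.4881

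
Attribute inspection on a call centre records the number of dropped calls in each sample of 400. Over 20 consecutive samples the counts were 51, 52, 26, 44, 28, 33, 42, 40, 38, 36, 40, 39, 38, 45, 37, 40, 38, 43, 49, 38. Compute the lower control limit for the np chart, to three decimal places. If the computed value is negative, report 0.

p̄ = Σdᵢ / (k·n) = 797 / (20 × 400) = 0.09963
LCL = np̄ − 3·√(np̄(1−p̄)) = 39.8500 − 3 × 5.9900 = 21.8800

21.880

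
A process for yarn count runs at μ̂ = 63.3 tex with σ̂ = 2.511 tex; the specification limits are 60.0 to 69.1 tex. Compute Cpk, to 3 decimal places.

Cpu = (USL − μ̂) / (3σ̂) = (69.1 − 63.3) / (3 × 2.511) = 0.7699; Cpl = (μ̂ − LSL) / (3σ̂) = (63.3 − 60.0) / (3 × 2.511) = 0.4381; Cpk = min(Cpu, Cpl) = 0.4381

0.438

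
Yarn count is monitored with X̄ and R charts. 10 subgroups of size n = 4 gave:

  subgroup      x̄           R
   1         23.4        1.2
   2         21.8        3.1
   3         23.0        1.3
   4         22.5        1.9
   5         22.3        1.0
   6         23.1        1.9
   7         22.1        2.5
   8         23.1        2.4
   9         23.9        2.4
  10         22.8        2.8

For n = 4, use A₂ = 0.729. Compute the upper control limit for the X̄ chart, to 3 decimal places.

24.294

X̄̄ = (23.4 + 21.8 + 23.0 + 22.5 + 22.3 + 23.1 + 22.1 + 23.1 + 23.9 + 22.8) / 10 = 228.0000 / 10 = 22.8000
R̄ = (1.2 + 3.1 + 1.3 + 1.9 + 1.0 + 1.9 + 2.5 + 2.4 + 2.4 + 2.8) / 10 = 20.5000 / 10 = 2.0500
UCL = X̄̄ + A₂·R̄ = 22.8000 + 0.729 × 2.0500 = 24.2945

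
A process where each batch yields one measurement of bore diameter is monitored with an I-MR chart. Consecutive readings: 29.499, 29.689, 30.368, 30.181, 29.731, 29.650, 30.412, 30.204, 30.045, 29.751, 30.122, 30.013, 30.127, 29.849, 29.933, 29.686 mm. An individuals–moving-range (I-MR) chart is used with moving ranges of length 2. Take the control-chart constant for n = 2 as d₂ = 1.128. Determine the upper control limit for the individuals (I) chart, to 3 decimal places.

X̄ = (29.499 + 29.689 + 30.368 + 30.181 + 29.731 + 29.650 + 30.412 + 30.204 + 30.045 + 29.751 + 30.122 + 30.013 + 30.127 + 29.849 + 29.933 + 29.686) / 16 = 29.9537
Moving ranges: 0.190, 0.679, 0.187, 0.450, 0.081, 0.762, 0.208, 0.159, 0.294, 0.371, 0.109, 0.114, 0.278, 0.084, 0.247; M̄R̄ = 4.2130 / 15 = 0.2809
UCL = X̄ + 3·M̄R̄/d₂ = 29.9537 + 3 × 0.2809 / 1.128 = 30.7007

30.701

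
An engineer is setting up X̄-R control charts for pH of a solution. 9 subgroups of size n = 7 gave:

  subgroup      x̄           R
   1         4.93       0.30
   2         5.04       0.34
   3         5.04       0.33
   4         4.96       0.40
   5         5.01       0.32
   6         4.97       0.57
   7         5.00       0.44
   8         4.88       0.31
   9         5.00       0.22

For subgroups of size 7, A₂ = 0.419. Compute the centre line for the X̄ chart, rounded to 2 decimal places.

4.98

X̄̄ = (4.93 + 5.04 + 5.04 + 4.96 + 5.01 + 4.97 + 5.00 + 4.88 + 5.00) / 9 = 44.8300 / 9 = 4.9811
CL = X̄̄ = 4.9811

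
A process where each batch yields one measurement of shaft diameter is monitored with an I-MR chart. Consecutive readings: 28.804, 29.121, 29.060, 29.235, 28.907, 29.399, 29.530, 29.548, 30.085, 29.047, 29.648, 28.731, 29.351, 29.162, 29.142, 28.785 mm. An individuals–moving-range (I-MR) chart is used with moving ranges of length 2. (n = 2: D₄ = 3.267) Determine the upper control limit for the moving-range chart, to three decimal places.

1.263

Moving ranges: 0.317, 0.061, 0.175, 0.328, 0.492, 0.131, 0.018, 0.537, 1.038, 0.601, 0.917, 0.620, 0.189, 0.020, 0.357; M̄R̄ = 5.8010 / 15 = 0.3867
UCL_MR = D₄·M̄R̄ = 3.267 × 0.3867 = 1.2635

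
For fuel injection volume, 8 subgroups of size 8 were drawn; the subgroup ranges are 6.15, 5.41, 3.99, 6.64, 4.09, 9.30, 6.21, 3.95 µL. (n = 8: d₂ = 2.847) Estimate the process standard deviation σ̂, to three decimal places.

R̄ = (6.15 + 5.41 + 3.99 + 6.64 + 4.09 + 9.30 + 6.21 + 3.95) / 8 = 5.7175
σ̂ = R̄ / d₂ = 5.7175 / 2.847 = 2.0083

2.008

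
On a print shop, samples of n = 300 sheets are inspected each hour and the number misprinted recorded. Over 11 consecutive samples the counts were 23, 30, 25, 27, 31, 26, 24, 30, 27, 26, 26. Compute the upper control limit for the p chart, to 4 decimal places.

0.1388

p̄ = Σdᵢ / (k·n) = 295 / (11 × 300) = 0.08939
UCL = p̄ + 3·√(p̄(1−p̄)/n) = 0.08939 + 3 × √(0.08939×0.91061/300) = 0.08939 + 3 × 0.01647 = 0.13881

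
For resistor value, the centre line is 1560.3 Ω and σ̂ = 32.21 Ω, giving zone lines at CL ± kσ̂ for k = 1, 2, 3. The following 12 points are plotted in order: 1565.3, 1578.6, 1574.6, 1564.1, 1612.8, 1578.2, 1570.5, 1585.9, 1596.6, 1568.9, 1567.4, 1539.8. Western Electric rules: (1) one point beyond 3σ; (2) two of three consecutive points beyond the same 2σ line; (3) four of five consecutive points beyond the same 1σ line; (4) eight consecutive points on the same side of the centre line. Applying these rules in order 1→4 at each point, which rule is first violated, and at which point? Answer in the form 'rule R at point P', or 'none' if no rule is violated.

rule 4 at point 8

Zone of each point (C = within 1σ̂, B = 1σ̂–2σ̂, A = 2σ̂–3σ̂, * = beyond 3σ̂; sign = side of CL): 1:+C, 2:+C, 3:+C, 4:+C, 5:+B, 6:+C, 7:+C, 8:+C, 9:+B, 10:+C, 11:+C, 12:-C
Rule 4 (eight consecutive points on the same side of the centre line) is satisfied at point 8.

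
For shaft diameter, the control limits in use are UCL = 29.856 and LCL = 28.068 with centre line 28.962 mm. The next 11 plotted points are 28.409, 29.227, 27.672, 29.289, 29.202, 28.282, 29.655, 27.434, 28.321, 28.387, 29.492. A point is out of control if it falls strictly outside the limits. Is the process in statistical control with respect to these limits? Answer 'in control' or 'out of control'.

Compare each point to [28.068, 29.856]: sample 3 = 27.672 < LCL; sample 8 = 27.434 < LCL.

out of control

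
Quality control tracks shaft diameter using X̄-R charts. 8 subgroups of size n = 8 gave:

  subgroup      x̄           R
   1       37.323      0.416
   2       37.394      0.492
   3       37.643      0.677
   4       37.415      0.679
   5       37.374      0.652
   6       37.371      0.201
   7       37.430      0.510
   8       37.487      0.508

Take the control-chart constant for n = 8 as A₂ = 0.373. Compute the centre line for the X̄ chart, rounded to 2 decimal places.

X̄̄ = (37.323 + 37.394 + 37.643 + 37.415 + 37.374 + 37.371 + 37.430 + 37.487) / 8 = 299.4370 / 8 = 37.4296
CL = X̄̄ = 37.4296

37.43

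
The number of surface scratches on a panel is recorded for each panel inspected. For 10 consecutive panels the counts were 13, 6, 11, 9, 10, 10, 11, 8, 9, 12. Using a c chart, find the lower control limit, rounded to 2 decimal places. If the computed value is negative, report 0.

c̄ = (13 + 6 + 11 + 9 + 10 + 10 + 11 + 8 + 9 + 12) / 10 = 99 / 10 = 9.9000
LCL = c̄ − 3√c̄ = 9.9000 − 3 × 3.1464 = 0.4607

0.46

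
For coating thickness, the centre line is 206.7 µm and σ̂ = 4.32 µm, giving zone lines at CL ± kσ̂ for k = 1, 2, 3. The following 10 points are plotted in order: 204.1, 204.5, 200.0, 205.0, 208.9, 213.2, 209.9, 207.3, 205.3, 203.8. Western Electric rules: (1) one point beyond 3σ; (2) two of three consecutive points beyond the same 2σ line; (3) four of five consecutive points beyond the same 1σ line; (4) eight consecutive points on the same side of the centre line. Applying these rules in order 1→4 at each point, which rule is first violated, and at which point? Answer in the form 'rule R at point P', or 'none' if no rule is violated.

Zone of each point (C = within 1σ̂, B = 1σ̂–2σ̂, A = 2σ̂–3σ̂, * = beyond 3σ̂; sign = side of CL): 1:-C, 2:-C, 3:-B, 4:-C, 5:+C, 6:+B, 7:+C, 8:+C, 9:-C, 10:-C
No rule fires across all 10 points.

none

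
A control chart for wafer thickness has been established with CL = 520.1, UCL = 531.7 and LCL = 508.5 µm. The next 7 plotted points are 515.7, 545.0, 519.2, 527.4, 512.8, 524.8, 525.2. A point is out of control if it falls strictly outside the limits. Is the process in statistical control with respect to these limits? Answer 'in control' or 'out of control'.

out of control

Compare each point to [508.5, 531.7]: sample 2 = 545.0 > UCL.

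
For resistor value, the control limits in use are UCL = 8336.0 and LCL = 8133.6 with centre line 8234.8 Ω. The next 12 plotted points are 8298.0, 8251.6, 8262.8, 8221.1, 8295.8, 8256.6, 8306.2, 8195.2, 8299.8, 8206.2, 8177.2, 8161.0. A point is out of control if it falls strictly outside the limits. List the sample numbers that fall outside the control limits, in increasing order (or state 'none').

none

All 12 points lie within [8133.6, 8336.0].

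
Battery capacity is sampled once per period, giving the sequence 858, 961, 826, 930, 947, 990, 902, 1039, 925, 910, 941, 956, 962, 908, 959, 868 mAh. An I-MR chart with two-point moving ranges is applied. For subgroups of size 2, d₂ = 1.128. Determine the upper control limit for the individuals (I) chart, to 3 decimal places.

X̄ = (858 + 961 + 826 + 930 + 947 + 990 + 902 + 1039 + 925 + 910 + 941 + 956 + 962 + 908 + 959 + 868) / 16 = 930.1250
Moving ranges: 103, 135, 104, 17, 43, 88, 137, 114, 15, 31, 15, 6, 54, 51, 91; M̄R̄ = 1004.0000 / 15 = 66.9333
UCL = X̄ + 3·M̄R̄/d₂ = 930.1250 + 3 × 66.9333 / 1.128 = 1108.1392

1108.139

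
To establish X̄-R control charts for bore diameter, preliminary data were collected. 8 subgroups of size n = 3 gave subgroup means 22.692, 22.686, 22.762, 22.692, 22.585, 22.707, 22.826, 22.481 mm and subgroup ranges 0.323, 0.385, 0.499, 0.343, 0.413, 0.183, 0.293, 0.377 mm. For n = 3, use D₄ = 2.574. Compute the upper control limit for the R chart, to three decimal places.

0.906

R̄ = (0.323 + 0.385 + 0.499 + 0.343 + 0.413 + 0.183 + 0.293 + 0.377) / 8 = 2.8160 / 8 = 0.3520
UCL_R = D₄·R̄ = 2.574 × 0.3520 = 0.9060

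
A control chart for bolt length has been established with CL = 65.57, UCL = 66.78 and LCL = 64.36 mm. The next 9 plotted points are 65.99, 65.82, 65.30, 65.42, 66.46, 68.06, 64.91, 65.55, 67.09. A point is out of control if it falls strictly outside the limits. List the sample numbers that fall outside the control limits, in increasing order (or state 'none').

6, 9

Compare each point to [64.36, 66.78]: sample 6 = 68.06 > UCL; sample 9 = 67.09 > UCL.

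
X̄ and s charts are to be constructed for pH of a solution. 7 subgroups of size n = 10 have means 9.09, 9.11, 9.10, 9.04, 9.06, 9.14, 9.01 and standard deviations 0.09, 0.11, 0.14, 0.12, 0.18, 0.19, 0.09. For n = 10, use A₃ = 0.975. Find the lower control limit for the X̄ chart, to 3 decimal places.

X̄̄ = (9.09 + 9.11 + 9.10 + 9.04 + 9.06 + 9.14 + 9.01) / 7 = 9.0786
s̄ = (0.09 + 0.11 + 0.14 + 0.12 + 0.18 + 0.19 + 0.09) / 7 = 0.1314
LCL = X̄̄ − A₃·s̄ = 9.0786 − 0.975 × 0.1314 = 8.9504

8.950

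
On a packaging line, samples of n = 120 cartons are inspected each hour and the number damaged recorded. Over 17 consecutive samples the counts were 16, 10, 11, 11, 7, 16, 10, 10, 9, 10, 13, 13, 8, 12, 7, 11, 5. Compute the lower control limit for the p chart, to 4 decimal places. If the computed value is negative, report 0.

0.0103

p̄ = Σdᵢ / (k·n) = 179 / (17 × 120) = 0.08775
LCL = p̄ − 3·√(p̄(1−p̄)/n) = 0.08775 − 3 × 0.02583 = 0.01026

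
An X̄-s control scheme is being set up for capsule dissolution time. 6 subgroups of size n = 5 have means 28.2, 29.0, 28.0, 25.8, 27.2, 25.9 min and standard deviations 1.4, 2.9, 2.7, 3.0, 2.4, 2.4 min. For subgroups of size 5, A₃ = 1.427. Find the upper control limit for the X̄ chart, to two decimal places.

30.87

X̄̄ = (28.2 + 29.0 + 28.0 + 25.8 + 27.2 + 25.9) / 6 = 27.3500
s̄ = (1.4 + 2.9 + 2.7 + 3.0 + 2.4 + 2.4) / 6 = 2.4667
UCL = X̄̄ + A₃·s̄ = 27.3500 + 1.427 × 2.4667 = 30.8699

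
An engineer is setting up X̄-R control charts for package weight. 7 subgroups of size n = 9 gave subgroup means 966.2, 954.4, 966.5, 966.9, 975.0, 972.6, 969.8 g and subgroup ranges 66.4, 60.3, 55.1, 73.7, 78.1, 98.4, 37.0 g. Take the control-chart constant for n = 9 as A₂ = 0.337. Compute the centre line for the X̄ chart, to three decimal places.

X̄̄ = (966.2 + 954.4 + 966.5 + 966.9 + 975.0 + 972.6 + 969.8) / 7 = 6771.4000 / 7 = 967.3429
CL = X̄̄ = 967.3429

967.343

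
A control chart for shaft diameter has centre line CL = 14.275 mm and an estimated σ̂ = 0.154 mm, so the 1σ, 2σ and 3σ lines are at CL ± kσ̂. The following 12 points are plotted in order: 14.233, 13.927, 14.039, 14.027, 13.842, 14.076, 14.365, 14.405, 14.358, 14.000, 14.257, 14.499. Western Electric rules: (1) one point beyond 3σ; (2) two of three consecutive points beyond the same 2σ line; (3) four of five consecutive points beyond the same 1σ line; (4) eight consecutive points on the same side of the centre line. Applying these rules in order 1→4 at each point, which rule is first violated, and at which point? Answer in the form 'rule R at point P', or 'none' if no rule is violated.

Zone of each point (C = within 1σ̂, B = 1σ̂–2σ̂, A = 2σ̂–3σ̂, * = beyond 3σ̂; sign = side of CL): 1:-C, 2:-A, 3:-B, 4:-B, 5:-A, 6:-B, 7:+C, 8:+C, 9:+C, 10:-B, 11:-C, 12:+B
Rule 3 (four of five consecutive points beyond the same 1σ limit) is satisfied at point 5.

rule 3 at point 5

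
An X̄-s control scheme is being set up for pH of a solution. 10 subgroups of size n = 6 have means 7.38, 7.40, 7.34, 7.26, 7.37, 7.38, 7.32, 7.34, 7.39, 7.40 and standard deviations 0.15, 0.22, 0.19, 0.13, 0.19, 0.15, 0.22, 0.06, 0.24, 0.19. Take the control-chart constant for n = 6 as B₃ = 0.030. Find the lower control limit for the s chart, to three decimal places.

0.005

s̄ = (0.15 + 0.22 + 0.19 + 0.13 + 0.19 + 0.15 + 0.22 + 0.06 + 0.24 + 0.19) / 10 = 0.1740
LCL_s = B₃·s̄ = 0.030 × 0.1740 = 0.0052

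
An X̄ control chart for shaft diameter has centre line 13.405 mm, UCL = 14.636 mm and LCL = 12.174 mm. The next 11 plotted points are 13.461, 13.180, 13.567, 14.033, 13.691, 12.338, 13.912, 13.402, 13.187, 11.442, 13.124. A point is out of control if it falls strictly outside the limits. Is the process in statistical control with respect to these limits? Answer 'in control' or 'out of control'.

out of control

Compare each point to [12.174, 14.636]: sample 10 = 11.442 < LCL.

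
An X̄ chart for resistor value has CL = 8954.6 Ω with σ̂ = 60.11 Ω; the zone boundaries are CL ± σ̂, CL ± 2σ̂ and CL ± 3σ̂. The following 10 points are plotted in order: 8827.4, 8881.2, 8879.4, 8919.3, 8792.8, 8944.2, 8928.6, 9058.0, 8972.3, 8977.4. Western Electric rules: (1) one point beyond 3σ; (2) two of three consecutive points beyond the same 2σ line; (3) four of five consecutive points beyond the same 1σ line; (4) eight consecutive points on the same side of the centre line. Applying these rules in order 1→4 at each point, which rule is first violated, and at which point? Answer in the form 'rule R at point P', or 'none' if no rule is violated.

Zone of each point (C = within 1σ̂, B = 1σ̂–2σ̂, A = 2σ̂–3σ̂, * = beyond 3σ̂; sign = side of CL): 1:-A, 2:-B, 3:-B, 4:-C, 5:-A, 6:-C, 7:-C, 8:+B, 9:+C, 10:+C
Rule 3 (four of five consecutive points beyond the same 1σ limit) is satisfied at point 5.

rule 3 at point 5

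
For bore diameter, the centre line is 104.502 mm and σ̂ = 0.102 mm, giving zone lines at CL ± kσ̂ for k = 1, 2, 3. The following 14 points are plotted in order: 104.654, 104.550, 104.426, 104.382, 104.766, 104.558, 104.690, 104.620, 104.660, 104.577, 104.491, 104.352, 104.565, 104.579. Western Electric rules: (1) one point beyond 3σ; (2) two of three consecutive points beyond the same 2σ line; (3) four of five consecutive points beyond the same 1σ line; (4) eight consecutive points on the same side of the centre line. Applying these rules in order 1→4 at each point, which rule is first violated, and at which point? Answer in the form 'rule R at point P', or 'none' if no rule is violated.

Zone of each point (C = within 1σ̂, B = 1σ̂–2σ̂, A = 2σ̂–3σ̂, * = beyond 3σ̂; sign = side of CL): 1:+B, 2:+C, 3:-C, 4:-B, 5:+A, 6:+C, 7:+B, 8:+B, 9:+B, 10:+C, 11:-C, 12:-B, 13:+C, 14:+C
Rule 3 (four of five consecutive points beyond the same 1σ limit) is satisfied at point 9.

rule 3 at point 9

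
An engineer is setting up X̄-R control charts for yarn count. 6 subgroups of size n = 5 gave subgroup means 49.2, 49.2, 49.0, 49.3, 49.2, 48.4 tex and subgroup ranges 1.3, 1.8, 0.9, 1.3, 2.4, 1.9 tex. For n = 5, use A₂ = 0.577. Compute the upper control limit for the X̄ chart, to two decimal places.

49.97

X̄̄ = (49.2 + 49.2 + 49.0 + 49.3 + 49.2 + 48.4) / 6 = 294.3000 / 6 = 49.0500
R̄ = (1.3 + 1.8 + 0.9 + 1.3 + 2.4 + 1.9) / 6 = 9.6000 / 6 = 1.6000
UCL = X̄̄ + A₂·R̄ = 49.0500 + 0.577 × 1.6000 = 49.9732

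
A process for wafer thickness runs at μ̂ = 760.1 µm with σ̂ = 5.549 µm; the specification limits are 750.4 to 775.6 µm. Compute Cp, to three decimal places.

Cp = (USL − LSL) / (6σ̂) = (775.6 − 750.4) / (6 × 5.549) = 25.2000 / 33.2940 = 0.7569

0.757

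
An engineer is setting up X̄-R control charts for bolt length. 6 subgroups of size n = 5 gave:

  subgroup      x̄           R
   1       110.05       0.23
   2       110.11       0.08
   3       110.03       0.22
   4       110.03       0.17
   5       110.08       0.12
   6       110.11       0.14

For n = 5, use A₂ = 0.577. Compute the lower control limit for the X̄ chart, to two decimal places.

109.98

X̄̄ = (110.05 + 110.11 + 110.03 + 110.03 + 110.08 + 110.11) / 6 = 660.4100 / 6 = 110.0683
R̄ = (0.23 + 0.08 + 0.22 + 0.17 + 0.12 + 0.14) / 6 = 0.9600 / 6 = 0.1600
LCL = X̄̄ − A₂·R̄ = 110.0683 − 0.577 × 0.1600 = 109.9760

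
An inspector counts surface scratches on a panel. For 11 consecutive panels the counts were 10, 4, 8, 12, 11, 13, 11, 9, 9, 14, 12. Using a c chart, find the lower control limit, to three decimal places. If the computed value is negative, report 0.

c̄ = (10 + 4 + 8 + 12 + 11 + 13 + 11 + 9 + 9 + 14 + 12) / 11 = 113 / 11 = 10.2727
LCL = c̄ − 3√c̄ = 10.2727 − 3 × 3.2051 = 0.6574

0.657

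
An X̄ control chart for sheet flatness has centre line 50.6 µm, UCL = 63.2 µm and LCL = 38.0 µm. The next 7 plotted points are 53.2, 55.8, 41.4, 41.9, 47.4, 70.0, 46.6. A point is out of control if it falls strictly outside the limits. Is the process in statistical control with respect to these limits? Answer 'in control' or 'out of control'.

Compare each point to [38.0, 63.2]: sample 6 = 70.0 > UCL.

out of control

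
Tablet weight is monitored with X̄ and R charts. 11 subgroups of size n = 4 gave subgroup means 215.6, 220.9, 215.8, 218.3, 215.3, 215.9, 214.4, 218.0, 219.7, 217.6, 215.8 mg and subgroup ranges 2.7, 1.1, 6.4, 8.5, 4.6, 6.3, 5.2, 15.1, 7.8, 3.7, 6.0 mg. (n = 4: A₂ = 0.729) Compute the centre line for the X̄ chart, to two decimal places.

X̄̄ = (215.6 + 220.9 + 215.8 + 218.3 + 215.3 + 215.9 + 214.4 + 218.0 + 219.7 + 217.6 + 215.8) / 11 = 2387.3000 / 11 = 217.0273
CL = X̄̄ = 217.0273

217.03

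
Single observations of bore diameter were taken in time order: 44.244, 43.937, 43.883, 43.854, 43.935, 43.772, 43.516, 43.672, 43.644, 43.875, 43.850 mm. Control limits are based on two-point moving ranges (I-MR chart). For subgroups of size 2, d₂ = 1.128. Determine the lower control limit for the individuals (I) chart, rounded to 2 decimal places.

X̄ = (44.244 + 43.937 + 43.883 + 43.854 + 43.935 + 43.772 + 43.516 + 43.672 + 43.644 + 43.875 + 43.850) / 11 = 43.8347
Moving ranges: 0.307, 0.054, 0.029, 0.081, 0.163, 0.256, 0.156, 0.028, 0.231, 0.025; M̄R̄ = 1.3300 / 10 = 0.1330
LCL = X̄ − 3·M̄R̄/d₂ = 43.8347 − 3 × 0.1330 / 1.128 = 43.4810

43.48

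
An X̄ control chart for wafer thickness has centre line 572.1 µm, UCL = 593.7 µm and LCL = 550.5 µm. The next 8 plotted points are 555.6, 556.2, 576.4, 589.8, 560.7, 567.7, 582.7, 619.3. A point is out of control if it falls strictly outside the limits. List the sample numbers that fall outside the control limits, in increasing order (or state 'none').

Compare each point to [550.5, 593.7]: sample 8 = 619.3 > UCL.

8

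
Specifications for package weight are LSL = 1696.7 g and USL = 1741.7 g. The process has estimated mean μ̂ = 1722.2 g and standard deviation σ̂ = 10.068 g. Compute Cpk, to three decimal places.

Cpu = (USL − μ̂) / (3σ̂) = (1741.7 − 1722.2) / (3 × 10.068) = 0.6456; Cpl = (μ̂ − LSL) / (3σ̂) = (1722.2 − 1696.7) / (3 × 10.068) = 0.8443; Cpk = min(Cpu, Cpl) = 0.6456

0.646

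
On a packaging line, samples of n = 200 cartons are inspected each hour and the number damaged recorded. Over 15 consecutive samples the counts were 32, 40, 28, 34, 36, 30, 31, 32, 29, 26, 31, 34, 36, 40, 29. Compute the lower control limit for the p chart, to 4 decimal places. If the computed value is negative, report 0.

0.0844

p̄ = Σdᵢ / (k·n) = 488 / (15 × 200) = 0.16267
LCL = p̄ − 3·√(p̄(1−p̄)/n) = 0.16267 − 3 × 0.02610 = 0.08438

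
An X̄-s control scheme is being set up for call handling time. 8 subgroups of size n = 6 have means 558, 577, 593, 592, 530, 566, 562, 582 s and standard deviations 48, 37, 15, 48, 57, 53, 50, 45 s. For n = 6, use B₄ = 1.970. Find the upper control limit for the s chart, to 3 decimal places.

86.926

s̄ = (48 + 37 + 15 + 48 + 57 + 53 + 50 + 45) / 8 = 44.1250
UCL_s = B₄·s̄ = 1.970 × 44.1250 = 86.9262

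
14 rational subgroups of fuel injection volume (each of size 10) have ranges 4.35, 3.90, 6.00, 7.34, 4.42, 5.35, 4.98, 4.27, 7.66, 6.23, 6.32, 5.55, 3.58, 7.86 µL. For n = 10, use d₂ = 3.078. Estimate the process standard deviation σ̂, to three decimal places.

R̄ = (4.35 + 3.90 + 6.00 + 7.34 + 4.42 + 5.35 + 4.98 + 4.27 + 7.66 + 6.23 + 6.32 + 5.55 + 3.58 + 7.86) / 14 = 5.5579
σ̂ = R̄ / d₂ = 5.5579 / 3.078 = 1.8057

1.806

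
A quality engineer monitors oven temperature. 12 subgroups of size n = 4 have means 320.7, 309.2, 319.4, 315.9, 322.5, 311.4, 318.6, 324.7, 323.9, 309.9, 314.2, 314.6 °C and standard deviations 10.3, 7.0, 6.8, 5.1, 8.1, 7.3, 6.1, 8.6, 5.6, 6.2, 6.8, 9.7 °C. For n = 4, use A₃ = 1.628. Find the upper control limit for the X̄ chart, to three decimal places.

X̄̄ = (320.7 + 309.2 + 319.4 + 315.9 + 322.5 + 311.4 + 318.6 + 324.7 + 323.9 + 309.9 + 314.2 + 314.6) / 12 = 317.0833
s̄ = (10.3 + 7.0 + 6.8 + 5.1 + 8.1 + 7.3 + 6.1 + 8.6 + 5.6 + 6.2 + 6.8 + 9.7) / 12 = 7.3000
UCL = X̄̄ + A₃·s̄ = 317.0833 + 1.628 × 7.3000 = 328.9677

328.968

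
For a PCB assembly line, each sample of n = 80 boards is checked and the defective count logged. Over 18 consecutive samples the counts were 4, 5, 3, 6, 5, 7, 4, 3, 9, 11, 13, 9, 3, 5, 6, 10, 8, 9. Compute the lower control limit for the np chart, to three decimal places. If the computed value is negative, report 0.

p̄ = Σdᵢ / (k·n) = 120 / (18 × 80) = 0.08333
LCL = np̄ − 3·√(np̄(1−p̄)) = 6.6667 − 3 × 2.4721 = -0.7495 → 0 (negative, so LCL = 0)

0.000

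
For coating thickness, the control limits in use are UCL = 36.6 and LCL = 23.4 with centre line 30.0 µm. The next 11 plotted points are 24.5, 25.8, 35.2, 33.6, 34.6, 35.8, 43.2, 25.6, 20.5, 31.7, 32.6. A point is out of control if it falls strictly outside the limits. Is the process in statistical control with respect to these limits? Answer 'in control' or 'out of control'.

Compare each point to [23.4, 36.6]: sample 7 = 43.2 > UCL; sample 9 = 20.5 < LCL.

out of control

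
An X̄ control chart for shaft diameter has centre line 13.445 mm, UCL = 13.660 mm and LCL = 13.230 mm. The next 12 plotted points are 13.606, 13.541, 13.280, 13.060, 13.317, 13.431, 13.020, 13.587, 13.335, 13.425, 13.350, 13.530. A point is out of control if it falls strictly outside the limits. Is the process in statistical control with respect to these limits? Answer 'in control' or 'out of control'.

out of control

Compare each point to [13.230, 13.660]: sample 4 = 13.060 < LCL; sample 7 = 13.020 < LCL.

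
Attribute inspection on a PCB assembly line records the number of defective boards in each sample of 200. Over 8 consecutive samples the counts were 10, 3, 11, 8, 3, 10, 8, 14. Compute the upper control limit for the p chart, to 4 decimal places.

p̄ = Σdᵢ / (k·n) = 67 / (8 × 200) = 0.04188
UCL = p̄ + 3·√(p̄(1−p̄)/n) = 0.04188 + 3 × √(0.04188×0.95813/200) = 0.04188 + 3 × 0.01416 = 0.08437

0.0844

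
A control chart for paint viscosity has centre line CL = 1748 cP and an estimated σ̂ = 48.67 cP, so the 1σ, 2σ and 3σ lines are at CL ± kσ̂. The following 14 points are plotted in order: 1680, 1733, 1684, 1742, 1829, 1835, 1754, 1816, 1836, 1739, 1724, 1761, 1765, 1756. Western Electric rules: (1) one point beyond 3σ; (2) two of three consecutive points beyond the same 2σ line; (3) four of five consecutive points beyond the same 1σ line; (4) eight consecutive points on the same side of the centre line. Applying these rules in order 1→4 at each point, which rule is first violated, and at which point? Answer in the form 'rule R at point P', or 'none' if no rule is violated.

Zone of each point (C = within 1σ̂, B = 1σ̂–2σ̂, A = 2σ̂–3σ̂, * = beyond 3σ̂; sign = side of CL): 1:-B, 2:-C, 3:-B, 4:-C, 5:+B, 6:+B, 7:+C, 8:+B, 9:+B, 10:-C, 11:-C, 12:+C, 13:+C, 14:+C
Rule 3 (four of five consecutive points beyond the same 1σ limit) is satisfied at point 9.

rule 3 at point 9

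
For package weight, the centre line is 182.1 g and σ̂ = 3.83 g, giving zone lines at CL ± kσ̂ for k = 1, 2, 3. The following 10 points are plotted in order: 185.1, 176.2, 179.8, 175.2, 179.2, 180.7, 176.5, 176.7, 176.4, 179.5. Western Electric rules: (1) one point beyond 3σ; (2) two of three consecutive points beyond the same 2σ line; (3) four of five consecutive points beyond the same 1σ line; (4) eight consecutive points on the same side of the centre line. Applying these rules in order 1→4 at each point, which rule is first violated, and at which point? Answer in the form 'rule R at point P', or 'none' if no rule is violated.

rule 4 at point 9

Zone of each point (C = within 1σ̂, B = 1σ̂–2σ̂, A = 2σ̂–3σ̂, * = beyond 3σ̂; sign = side of CL): 1:+C, 2:-B, 3:-C, 4:-B, 5:-C, 6:-C, 7:-B, 8:-B, 9:-B, 10:-C
Rule 4 (eight consecutive points on the same side of the centre line) is satisfied at point 9.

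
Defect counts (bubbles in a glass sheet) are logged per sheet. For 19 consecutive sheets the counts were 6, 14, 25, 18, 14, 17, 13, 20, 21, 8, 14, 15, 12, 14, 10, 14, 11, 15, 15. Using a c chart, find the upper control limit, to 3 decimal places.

c̄ = (6 + 14 + 25 + 18 + 14 + 17 + 13 + 20 + 21 + 8 + 14 + 15 + 12 + 14 + 10 + 14 + 11 + 15 + 15) / 19 = 276 / 19 = 14.5263
UCL = c̄ + 3√c̄ = 14.5263 + 3 × √14.5263 = 14.5263 + 3 × 3.8113 = 25.9603

25.960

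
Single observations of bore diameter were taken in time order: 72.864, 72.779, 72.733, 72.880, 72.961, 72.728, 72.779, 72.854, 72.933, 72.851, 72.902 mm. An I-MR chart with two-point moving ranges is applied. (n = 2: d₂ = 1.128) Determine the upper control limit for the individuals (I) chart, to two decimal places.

X̄ = (72.864 + 72.779 + 72.733 + 72.880 + 72.961 + 72.728 + 72.779 + 72.854 + 72.933 + 72.851 + 72.902) / 11 = 72.8422
Moving ranges: 0.085, 0.046, 0.147, 0.081, 0.233, 0.051, 0.075, 0.079, 0.082, 0.051; M̄R̄ = 0.9300 / 10 = 0.0930
UCL = X̄ + 3·M̄R̄/d₂ = 72.8422 + 3 × 0.0930 / 1.128 = 73.0895

73.09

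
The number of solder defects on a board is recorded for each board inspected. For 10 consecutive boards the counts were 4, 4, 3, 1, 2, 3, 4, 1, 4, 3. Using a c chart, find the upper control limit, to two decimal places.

8.01

c̄ = (4 + 4 + 3 + 1 + 2 + 3 + 4 + 1 + 4 + 3) / 10 = 29 / 10 = 2.9000
UCL = c̄ + 3√c̄ = 2.9000 + 3 × √2.9000 = 2.9000 + 3 × 1.7029 = 8.0088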